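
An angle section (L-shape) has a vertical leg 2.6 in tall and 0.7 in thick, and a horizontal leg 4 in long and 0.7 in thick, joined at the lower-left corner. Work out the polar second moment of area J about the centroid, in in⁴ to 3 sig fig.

Split into non-overlapping primitives; take the origin at the lower-left of the bounding box.
Vertical leg: 0.7 × 2.6, A = 1.82 in², y = 1.3 in, Ī = 1.0253 in⁴.
Horizontal leg (remainder): 3.3 × 0.7, A = 2.31 in², y = 0.35 in, Ī = 0.094325 in⁴.
Centroid: ȳ = ΣA·y / ΣA = 0.76864 in.
Transfer each piece to the centroidal x-axis using Ī + A·d² with d = y − 0.76864:
  vertical leg: d = 0.53136 in → contributes +1.5391 in⁴
  horizontal leg (remainder): d = -0.41864 in → contributes +0.49918 in⁴
Total I = 2.0383 in⁴.
For the y-axis: x̄ = 1.4686 in.
Repeating about the centroidal y-axis gives I_y = 6.2425 in⁴.
Polar second moment: J = I_x + I_y = 8.2808 in⁴.

J ≈ 8.28 in⁴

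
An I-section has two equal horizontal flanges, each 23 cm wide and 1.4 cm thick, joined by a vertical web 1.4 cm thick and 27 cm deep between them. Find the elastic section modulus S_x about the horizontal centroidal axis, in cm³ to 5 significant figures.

Treat the section as a set of non-overlapping primitives; coordinates are from the bounding-box lower-left.
Bottom flange: 23 × 1.4, A = 32.2 cm², y = 0.7 cm, Ī = 5.259333 cm⁴.
Web: 1.4 × 27, A = 37.8 cm², y = 14.9 cm, Ī = 2296.35 cm⁴.
Top flange: 23 × 1.4, A = 32.2 cm², y = 29.1 cm, Ī = 5.259333 cm⁴.
By symmetry the centroid is at mid-height, ȳ = 14.9 cm.
Transfer each piece to the horizontal centroidal axis using Ī + A·d² with d = y − 14.9:
  bottom flange: d = -14.2 cm → contributes +6498.067 cm⁴
  web: d = 0 cm → contributes +2296.35 cm⁴
  top flange: d = 14.2 cm → contributes +6498.067 cm⁴
Total I = 15292.48 cm⁴.
Extreme fibre distance c = 14.9 cm; S = I/c = 1026.341 cm³.

S_x ≈ 1026.3 cm³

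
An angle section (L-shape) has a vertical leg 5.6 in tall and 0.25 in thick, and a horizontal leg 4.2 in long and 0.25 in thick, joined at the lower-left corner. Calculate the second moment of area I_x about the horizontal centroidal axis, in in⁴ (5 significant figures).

Break the section into simple shapes (no overlaps), measuring from the bottom-left corner of the bounding box.
Vertical leg: 0.25 × 5.6, A = 1.4 in², y = 2.8 in, Ī = 3.658667 in⁴.
Horizontal leg (remainder): 3.95 × 0.25, A = 0.9875 in², y = 0.125 in, Ī = 0.005143229 in⁴.
Centroid: ȳ = ΣA·y / ΣA = 1.693586 in.
Transfer each piece to the horizontal centroidal axis using Ī + A·d² with d = y − 1.693586:
  vertical leg: d = 1.106414 in → contributes +5.372478 in⁴
  horizontal leg (remainder): d = -1.568586 in → contributes +2.434851 in⁴
Total I = 7.807329 in⁴.

I_x ≈ 7.8073 in⁴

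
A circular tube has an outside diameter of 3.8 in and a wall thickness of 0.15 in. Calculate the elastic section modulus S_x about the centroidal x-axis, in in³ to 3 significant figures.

S_x ≈ 1.51 in³

Break the section into simple shapes (no overlaps), measuring from the bottom-left corner of the bounding box.
Outer circle: ⌀3.8, A = 11.341 in², y = 1.9 in, Ī = 10.235 in⁴.
Bore (subtracted): ⌀3.5, A = 9.6211 in², y = 1.9 in, Ī = 7.3662 in⁴.
By symmetry the centroid is at mid-height, ȳ = 1.9 in.
All pieces are centred on the centroidal x-axis, so I = ΣĪ (holes subtracted) = 2.8692 in⁴.
Extreme fibre distance c = 1.9 in; S = I/c = 1.5101 in³.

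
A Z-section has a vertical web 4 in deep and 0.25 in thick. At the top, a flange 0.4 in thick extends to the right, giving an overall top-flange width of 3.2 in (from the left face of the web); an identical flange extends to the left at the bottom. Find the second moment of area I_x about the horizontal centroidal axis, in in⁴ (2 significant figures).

I_x ≈ 9.0 in⁴

Decompose the section into non-overlapping parts with the origin at the bottom-left of its bounding rectangle.
Web: 0.25 × 4, A = 1 in², y = 2 in, Ī = 1.333 in⁴.
Top flange (beyond web): 2.95 × 0.4, A = 1.18 in², y = 3.8 in, Ī = 0.01573 in⁴.
Bottom flange (beyond web): 2.95 × 0.4, A = 1.18 in², y = 0.2 in, Ī = 0.01573 in⁴.
Centroid: ȳ = ΣA·y / ΣA = 2 in.
Transfer each piece to the horizontal centroidal axis using Ī + A·d² with d = y − 2:
  web: d = 0 in → contributes +1.333 in⁴
  top flange (beyond web): d = 1.8 in → contributes +3.839 in⁴
  bottom flange (beyond web): d = -1.8 in → contributes +3.839 in⁴
Total I = 9.011 in⁴.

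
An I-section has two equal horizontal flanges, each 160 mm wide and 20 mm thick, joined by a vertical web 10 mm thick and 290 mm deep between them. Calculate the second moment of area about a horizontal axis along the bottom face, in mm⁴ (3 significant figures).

Treat the section as a set of non-overlapping primitives; coordinates are from the bounding-box lower-left.
Bottom flange: 160 × 20, A = 3 200 mm², y = 10 mm, Ī = 106 667 mm⁴.
Web: 10 × 290, A = 2 900 mm², y = 165 mm, Ī = 20 324 167 mm⁴.
Top flange: 160 × 20, A = 3 200 mm², y = 320 mm, Ī = 106 667 mm⁴.
Transfer each piece to the bottom edge using Ī + A·d² with d = y − 0:
  bottom flange: d = 10 mm → contributes +426 667 mm⁴
  web: d = 165 mm → contributes +99 276 667 mm⁴
  top flange: d = 320 mm → contributes +327 786 667 mm⁴
Total I = 427 490 000 mm⁴.

I_base ≈ 4.27 × 10⁸ mm⁴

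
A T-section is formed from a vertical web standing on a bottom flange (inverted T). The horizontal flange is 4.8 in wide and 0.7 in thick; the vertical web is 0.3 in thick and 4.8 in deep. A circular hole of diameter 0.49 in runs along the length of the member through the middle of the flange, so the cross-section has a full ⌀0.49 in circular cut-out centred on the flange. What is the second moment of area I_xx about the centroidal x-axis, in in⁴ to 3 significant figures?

I_xx ≈ 10.4 in⁴

Split into non-overlapping primitives; take the origin at the lower-left of the bounding box.
Flange: 4.8 × 0.7, A = 3.36 in², y = 0.35 in, Ī = 0.1372 in⁴.
Web: 0.3 × 4.8, A = 1.44 in², y = 3.1 in, Ī = 2.7648 in⁴.
Hole (subtracted): ⌀0.49, A = 0.18857 in², y = 0.35 in, Ī = 0.0028298 in⁴.
Centroid: ȳ = ΣA·y / ΣA = 1.2087 in.
Transfer each piece to the centroidal x-axis using Ī + A·d² with d = y − 1.2087:
  flange: d = -0.85874 in → contributes +2.615 in⁴
  web: d = 1.8913 in → contributes +7.9155 in⁴
  hole: d = -0.85874 in → contributes −0.14189 in⁴
Total I = 10.389 in⁴.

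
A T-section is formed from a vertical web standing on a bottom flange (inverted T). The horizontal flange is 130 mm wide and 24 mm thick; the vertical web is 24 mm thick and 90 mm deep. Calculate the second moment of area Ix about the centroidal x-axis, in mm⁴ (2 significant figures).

Decompose the section into non-overlapping parts with the origin at the bottom-left of its bounding rectangle.
Flange: 130 × 24, A = 3 120 mm², y = 12 mm, Ī = 149 760 mm⁴.
Web: 24 × 90, A = 2 160 mm², y = 69 mm, Ī = 1 458 000 mm⁴.
Centroid: ȳ = ΣA·y / ΣA = 35.32 mm.
Transfer each piece to the centroidal x-axis using Ī + A·d² with d = y − 35.32:
  flange: d = -23.32 mm → contributes +1 846 221 mm⁴
  web: d = 33.68 mm → contributes +3 908 444 mm⁴
Total I = 5 754 665 mm⁴.

Ix ≈ 5.8 × 10⁶ mm⁴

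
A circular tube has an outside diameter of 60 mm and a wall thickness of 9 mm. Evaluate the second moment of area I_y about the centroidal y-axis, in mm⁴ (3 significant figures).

I_y ≈ 4.83 × 10⁵ mm⁴

Decompose the section into non-overlapping parts with the origin at the bottom-left of its bounding rectangle.
Outer circle: ⌀60, A = 2827.4 mm², x = 30 mm, Ī = 636 173 mm⁴.
Bore (subtracted): ⌀42, A = 1385.4 mm², x = 30 mm, Ī = 152 745 mm⁴.
By symmetry the centroid is at mid-width, x̄ = 30 mm.
All pieces are centred on the centroidal y-axis, so I = ΣĪ (holes subtracted) = 483 427 mm⁴.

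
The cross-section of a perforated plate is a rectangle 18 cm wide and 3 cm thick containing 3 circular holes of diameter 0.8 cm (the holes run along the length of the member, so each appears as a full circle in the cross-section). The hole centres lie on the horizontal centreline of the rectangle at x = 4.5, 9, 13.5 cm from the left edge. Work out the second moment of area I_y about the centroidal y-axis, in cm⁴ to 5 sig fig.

Decompose the section into non-overlapping parts with the origin at the bottom-left of its bounding rectangle.
Plate: 18 × 3, A = 54 cm², x = 9 cm, Ī = 1 458 cm⁴.
Hole 1 (subtracted): ⌀0.8, A = 0.5026548 cm², x = 4.5 cm, Ī = 0.02010619 cm⁴.
Hole 2 (subtracted): ⌀0.8, A = 0.5026548 cm², x = 9 cm, Ī = 0.02010619 cm⁴.
Hole 3 (subtracted): ⌀0.8, A = 0.5026548 cm², x = 13.5 cm, Ī = 0.02010619 cm⁴.
By symmetry the centroid is at mid-width, x̄ = 9 cm.
Transfer each piece to the centroidal y-axis using Ī + A·d² with d = x − 9:
  plate: d = 0 cm → contributes +1 458 cm⁴
  hole 1: d = -4.5 cm → contributes −10.19887 cm⁴
  hole 2: d = 0 cm → contributes −0.02010619 cm⁴
  hole 3: d = 4.5 cm → contributes −10.19887 cm⁴
Total I = 1437.582 cm⁴.

I_y ≈ 1437.6 cm⁴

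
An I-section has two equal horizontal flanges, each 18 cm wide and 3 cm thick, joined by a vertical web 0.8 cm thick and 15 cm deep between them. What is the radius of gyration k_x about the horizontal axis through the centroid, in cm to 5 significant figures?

k_x ≈ 8.6862 cm

Split into non-overlapping primitives; take the origin at the lower-left of the bounding box.
Bottom flange: 18 × 3, A = 54 cm², y = 1.5 cm, Ī = 40.5 cm⁴.
Web: 0.8 × 15, A = 12 cm², y = 10.5 cm, Ī = 225 cm⁴.
Top flange: 18 × 3, A = 54 cm², y = 19.5 cm, Ī = 40.5 cm⁴.
By symmetry the centroid is at mid-height, ȳ = 10.5 cm.
Transfer each piece to the horizontal axis through the centroid using Ī + A·d² with d = y − 10.5:
  bottom flange: d = -9 cm → contributes +4414.5 cm⁴
  web: d = 0 cm → contributes +225 cm⁴
  top flange: d = 9 cm → contributes +4414.5 cm⁴
Total I = 9 054 cm⁴.
Radius of gyration: k = √(I/A) = √(9 054 / 120) = 8.686196 cm.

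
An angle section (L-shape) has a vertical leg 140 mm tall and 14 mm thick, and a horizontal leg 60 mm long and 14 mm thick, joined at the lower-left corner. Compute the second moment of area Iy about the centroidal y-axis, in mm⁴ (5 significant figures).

Iy ≈ 5.8183 × 10⁵ mm⁴

Decompose the section into non-overlapping parts with the origin at the bottom-left of its bounding rectangle.
Vertical leg: 14 × 140, A = 1 960 mm², x = 7 mm, Ī = 32013.33 mm⁴.
Horizontal leg (remainder): 46 × 14, A = 644 mm², x = 37 mm, Ī = 113558.7 mm⁴.
Centroid: x̄ = ΣA·x / ΣA = 14.41935 mm.
Transfer each piece to the centroidal y-axis using Ī + A·d² with d = x − 14.41935:
  vertical leg: d = -7.419355 mm → contributes +139905.1 mm⁴
  horizontal leg (remainder): d = 22.58065 mm → contributes +441 925 mm⁴
Total I = 581830.1 mm⁴.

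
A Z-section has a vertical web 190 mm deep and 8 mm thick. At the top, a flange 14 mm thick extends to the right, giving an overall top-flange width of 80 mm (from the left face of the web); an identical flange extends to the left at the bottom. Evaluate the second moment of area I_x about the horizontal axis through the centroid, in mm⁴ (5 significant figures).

Break the section into simple shapes (no overlaps), measuring from the bottom-left corner of the bounding box.
Web: 8 × 190, A = 1 520 mm², y = 95 mm, Ī = 4 572 667 mm⁴.
Top flange (beyond web): 72 × 14, A = 1 008 mm², y = 183 mm, Ī = 16 464 mm⁴.
Bottom flange (beyond web): 72 × 14, A = 1 008 mm², y = 7 mm, Ī = 16 464 mm⁴.
Centroid: ȳ = ΣA·y / ΣA = 95 mm.
Transfer each piece to the horizontal axis through the centroid using Ī + A·d² with d = y − 95:
  web: d = 0 mm → contributes +4 572 667 mm⁴
  top flange (beyond web): d = 88 mm → contributes +7 822 416 mm⁴
  bottom flange (beyond web): d = -88 mm → contributes +7 822 416 mm⁴
Total I = 20 217 499 mm⁴.

I_x ≈ 2.0217 × 10⁷ mm⁴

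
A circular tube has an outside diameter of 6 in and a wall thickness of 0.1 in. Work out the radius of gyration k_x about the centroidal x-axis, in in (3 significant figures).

k_x ≈ 2.09 in

Break the section into simple shapes (no overlaps), measuring from the bottom-left corner of the bounding box.
Outer circle: ⌀6, A = 28.274 in², y = 3 in, Ī = 63.617 in⁴.
Bore (subtracted): ⌀5.8, A = 26.421 in², y = 3 in, Ī = 55.55 in⁴.
By symmetry the centroid is at mid-height, ȳ = 3 in.
All pieces are centred on the centroidal x-axis, so I = ΣĪ (holes subtracted) = 8.0675 in⁴.
Radius of gyration: k = √(I/A) = √(8.0675 / 1.8535) = 2.0863 in.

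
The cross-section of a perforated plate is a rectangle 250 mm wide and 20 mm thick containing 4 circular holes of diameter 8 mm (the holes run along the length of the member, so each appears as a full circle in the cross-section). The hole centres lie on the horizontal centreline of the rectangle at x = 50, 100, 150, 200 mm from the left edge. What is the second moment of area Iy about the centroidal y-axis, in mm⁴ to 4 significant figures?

Treat the section as a set of non-overlapping primitives; coordinates are from the bounding-box lower-left.
Plate: 250 × 20, A = 5 000 mm², x = 125 mm, Ī = 26 041 667 mm⁴.
Hole 1 (subtracted): ⌀8, A = 50.2655 mm², x = 50 mm, Ī = 201.062 mm⁴.
Hole 2 (subtracted): ⌀8, A = 50.2655 mm², x = 100 mm, Ī = 201.062 mm⁴.
Hole 3 (subtracted): ⌀8, A = 50.2655 mm², x = 150 mm, Ī = 201.062 mm⁴.
Hole 4 (subtracted): ⌀8, A = 50.2655 mm², x = 200 mm, Ī = 201.062 mm⁴.
By symmetry the centroid is at mid-width, x̄ = 125 mm.
Transfer each piece to the centroidal y-axis using Ī + A·d² with d = x − 125:
  plate: d = 0 mm → contributes +26 041 667 mm⁴
  hole 1: d = -75 mm → contributes −282 944 mm⁴
  hole 2: d = -25 mm → contributes −31 617 mm⁴
  hole 3: d = 25 mm → contributes −31 617 mm⁴
  hole 4: d = 75 mm → contributes −282 944 mm⁴
Total I = 25 412 544 mm⁴.

Iy ≈ 2.541 × 10⁷ mm⁴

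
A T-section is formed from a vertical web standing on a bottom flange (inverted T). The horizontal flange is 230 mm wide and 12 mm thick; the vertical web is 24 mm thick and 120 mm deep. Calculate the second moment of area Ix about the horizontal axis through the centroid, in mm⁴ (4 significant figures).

Treat the section as a set of non-overlapping primitives; coordinates are from the bounding-box lower-left.
Flange: 230 × 12, A = 2 760 mm², y = 6 mm, Ī = 33 120 mm⁴.
Web: 24 × 120, A = 2 880 mm², y = 72 mm, Ī = 3 456 000 mm⁴.
Centroid: ȳ = ΣA·y / ΣA = 39.7021 mm.
Transfer each piece to the horizontal axis through the centroid using Ī + A·d² with d = y − 39.7021:
  flange: d = -33.7021 mm → contributes +3 168 020 mm⁴
  web: d = 32.2979 mm → contributes +6 460 279 mm⁴
Total I = 9 628 300 mm⁴.

Ix ≈ 9.628 × 10⁶ mm⁴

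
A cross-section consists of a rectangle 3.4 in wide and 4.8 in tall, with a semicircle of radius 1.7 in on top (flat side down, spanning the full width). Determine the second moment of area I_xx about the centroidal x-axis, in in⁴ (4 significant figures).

I_xx ≈ 66.86 in⁴

Treat the section as a set of non-overlapping primitives; coordinates are from the bounding-box lower-left.
Rectangular body: 3.4 × 4.8, A = 16.32 in², y = 2.4 in, Ī = 31.3344 in⁴.
Semicircular cap: semicircle r = 1.7, A = 4.5396 in², y = 5.5215 in, Ī = 0.916701 in⁴.
Centroid: ȳ = ΣA·y / ΣA = 3.07932 in.
Transfer each piece to the centroidal x-axis using Ī + A·d² with d = y − 3.07932:
  rectangular body: d = -0.679322 in → contributes +38.8657 in⁴
  semicircular cap: d = 2.44218 in → contributes +27.992 in⁴
Total I = 66.8577 in⁴.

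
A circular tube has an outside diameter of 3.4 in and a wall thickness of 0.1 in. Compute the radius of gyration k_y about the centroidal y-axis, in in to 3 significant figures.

Break the section into simple shapes (no overlaps), measuring from the bottom-left corner of the bounding box.
Outer circle: ⌀3.4, A = 9.0792 in², x = 1.7 in, Ī = 6.5597 in⁴.
Bore (subtracted): ⌀3.2, A = 8.0425 in², x = 1.7 in, Ī = 5.1472 in⁴.
By symmetry the centroid is at mid-width, x̄ = 1.7 in.
All pieces are centred on the centroidal y-axis, so I = ΣĪ (holes subtracted) = 1.4125 in⁴.
Radius of gyration: k = √(I/A) = √(1.4125 / 1.0367) = 1.1673 in.

k_y ≈ 1.17 in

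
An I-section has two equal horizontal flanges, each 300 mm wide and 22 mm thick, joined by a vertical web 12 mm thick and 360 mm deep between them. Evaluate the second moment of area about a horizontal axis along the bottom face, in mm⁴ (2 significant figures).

I_base ≈ 1.2 × 10⁹ mm⁴

Split into non-overlapping primitives; take the origin at the lower-left of the bounding box.
Bottom flange: 300 × 22, A = 6 600 mm², y = 11 mm, Ī = 266 200 mm⁴.
Web: 12 × 360, A = 4 320 mm², y = 202 mm, Ī = 46 656 000 mm⁴.
Top flange: 300 × 22, A = 6 600 mm², y = 393 mm, Ī = 266 200 mm⁴.
Transfer each piece to a horizontal axis along the bottom face using Ī + A·d² with d = y − 0:
  bottom flange: d = 11 mm → contributes +1 064 800 mm⁴
  web: d = 202 mm → contributes +222 929 280 mm⁴
  top flange: d = 393 mm → contributes +1 019 629 600 mm⁴
Total I = 1 243 623 680 mm⁴.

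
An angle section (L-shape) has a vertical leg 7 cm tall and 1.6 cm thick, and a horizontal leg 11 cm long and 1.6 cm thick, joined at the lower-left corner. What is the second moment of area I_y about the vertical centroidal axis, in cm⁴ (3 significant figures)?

Treat the section as a set of non-overlapping primitives; coordinates are from the bounding-box lower-left.
Vertical leg: 1.6 × 7, A = 11.2 cm², x = 0.8 cm, Ī = 2.3893 cm⁴.
Horizontal leg (remainder): 9.4 × 1.6, A = 15.04 cm², x = 6.3 cm, Ī = 110.74 cm⁴.
Centroid: x̄ = ΣA·x / ΣA = 3.9524 cm.
Transfer each piece to the vertical centroidal axis using Ī + A·d² with d = x − 3.9524:
  vertical leg: d = -3.1524 cm → contributes +113.69 cm⁴
  horizontal leg (remainder): d = 2.3476 cm → contributes +193.63 cm⁴
Total I = 307.32 cm⁴.

I_y ≈ 307 cm⁴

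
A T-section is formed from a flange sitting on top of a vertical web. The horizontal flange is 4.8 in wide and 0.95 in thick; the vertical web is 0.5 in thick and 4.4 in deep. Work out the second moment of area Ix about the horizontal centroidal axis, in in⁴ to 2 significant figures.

Treat the section as a set of non-overlapping primitives; coordinates are from the bounding-box lower-left.
Flange: 4.8 × 0.95, A = 4.56 in², y = 4.875 in, Ī = 0.343 in⁴.
Web: 0.5 × 4.4, A = 2.2 in², y = 2.2 in, Ī = 3.549 in⁴.
Centroid: ȳ = ΣA·y / ΣA = 4.004 in.
Transfer each piece to the horizontal centroidal axis using Ī + A·d² with d = y − 4.004:
  flange: d = 0.8706 in → contributes +3.799 in⁴
  web: d = -1.804 in → contributes +10.71 in⁴
Total I = 14.51 in⁴.

Ix ≈ 15 in⁴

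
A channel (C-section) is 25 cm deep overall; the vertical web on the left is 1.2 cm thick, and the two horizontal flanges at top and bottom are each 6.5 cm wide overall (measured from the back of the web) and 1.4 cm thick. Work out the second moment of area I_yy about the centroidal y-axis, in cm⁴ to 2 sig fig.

I_yy ≈ 140 cm⁴

Split into non-overlapping primitives; take the origin at the lower-left of the bounding box.
Web: 1.2 × 25, A = 30 cm², x = 0.6 cm, Ī = 3.6 cm⁴.
Top flange (beyond web): 5.3 × 1.4, A = 7.42 cm², x = 3.85 cm, Ī = 17.37 cm⁴.
Bottom flange (beyond web): 5.3 × 1.4, A = 7.42 cm², x = 3.85 cm, Ī = 17.37 cm⁴.
Centroid: x̄ = ΣA·x / ΣA = 1.676 cm.
Transfer each piece to the centroidal y-axis using Ī + A·d² with d = x − 1.676:
  web: d = -1.076 cm → contributes +38.31 cm⁴
  top flange (beyond web): d = 2.174 cm → contributes +52.45 cm⁴
  bottom flange (beyond web): d = 2.174 cm → contributes +52.45 cm⁴
Total I = 143.2 cm⁴.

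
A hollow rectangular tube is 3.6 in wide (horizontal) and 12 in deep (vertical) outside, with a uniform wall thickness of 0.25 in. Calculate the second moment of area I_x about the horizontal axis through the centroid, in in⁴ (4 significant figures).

Split into non-overlapping primitives; take the origin at the lower-left of the bounding box.
Outer rectangle: 3.6 × 12, A = 43.2 in², y = 6 in, Ī = 518.4 in⁴.
Inner void (subtracted): 3.1 × 11.5, A = 35.65 in², y = 6 in, Ī = 392.893 in⁴.
By symmetry the centroid is at mid-height, ȳ = 6 in.
All pieces are centred on the horizontal axis through the centroid, so I = ΣĪ (holes subtracted) = 125.507 in⁴.

I_x ≈ 125.5 in⁴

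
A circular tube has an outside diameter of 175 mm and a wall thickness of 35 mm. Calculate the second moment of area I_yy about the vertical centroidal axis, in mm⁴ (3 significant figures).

Treat the section as a set of non-overlapping primitives; coordinates are from the bounding-box lower-left.
Outer circle: ⌀175, A = 24 053 mm², x = 87.5 mm, Ī = 46 038 598 mm⁴.
Bore (subtracted): ⌀105, A = 8 659 mm², x = 87.5 mm, Ī = 5 966 602 mm⁴.
By symmetry the centroid is at mid-width, x̄ = 87.5 mm.
All pieces are centred on the vertical centroidal axis, so I = ΣĪ (holes subtracted) = 40 071 996 mm⁴.

I_yy ≈ 4.01 × 10⁷ mm⁴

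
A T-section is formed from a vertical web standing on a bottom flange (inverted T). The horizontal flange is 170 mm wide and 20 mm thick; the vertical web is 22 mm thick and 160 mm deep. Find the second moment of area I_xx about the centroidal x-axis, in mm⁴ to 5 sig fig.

Decompose the section into non-overlapping parts with the origin at the bottom-left of its bounding rectangle.
Flange: 170 × 20, A = 3 400 mm², y = 10 mm, Ī = 113333.3 mm⁴.
Web: 22 × 160, A = 3 520 mm², y = 100 mm, Ī = 7 509 333 mm⁴.
Centroid: ȳ = ΣA·y / ΣA = 55.78035 mm.
Transfer each piece to the centroidal x-axis using Ī + A·d² with d = y − 55.78035:
  flange: d = -45.78035 mm → contributes +7 239 190 mm⁴
  web: d = 44.21965 mm → contributes +14 392 263 mm⁴
Total I = 21 631 453 mm⁴.

I_xx ≈ 2.1631 × 10⁷ mm⁴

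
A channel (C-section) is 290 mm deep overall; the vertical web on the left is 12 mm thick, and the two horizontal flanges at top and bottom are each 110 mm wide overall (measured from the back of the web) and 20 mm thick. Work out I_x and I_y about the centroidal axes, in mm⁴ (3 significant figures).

I_x ≈ 9.60 × 10⁷ mm⁴, I_y ≈ 8.76 × 10⁶ mm⁴

Break the section into simple shapes (no overlaps), measuring from the bottom-left corner of the bounding box.
Web: 12 × 290, A = 3 480 mm², y = 145 mm, Ī = 24 389 000 mm⁴.
Top flange (beyond web): 98 × 20, A = 1 960 mm², y = 280 mm, Ī = 65 333 mm⁴.
Bottom flange (beyond web): 98 × 20, A = 1 960 mm², y = 10 mm, Ī = 65 333 mm⁴.
By symmetry the centroid is at mid-height, ȳ = 145 mm.
Transfer each piece to the centroidal x-axis using Ī + A·d² with d = y − 145:
  web: d = 0 mm → contributes +24 389 000 mm⁴
  top flange (beyond web): d = 135 mm → contributes +35 786 333 mm⁴
  bottom flange (beyond web): d = -135 mm → contributes +35 786 333 mm⁴
Total I = 95 961 667 mm⁴.
For the y-axis: x̄ = 35.135 mm.
Repeating about the centroidal y-axis gives I_y = 8 755 532 mm⁴.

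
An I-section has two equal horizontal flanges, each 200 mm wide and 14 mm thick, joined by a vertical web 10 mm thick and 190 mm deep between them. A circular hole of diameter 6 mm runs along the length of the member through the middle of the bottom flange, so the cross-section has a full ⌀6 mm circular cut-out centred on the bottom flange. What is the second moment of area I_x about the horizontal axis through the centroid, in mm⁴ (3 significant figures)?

Split into non-overlapping primitives; take the origin at the lower-left of the bounding box.
Bottom flange: 200 × 14, A = 2 800 mm², y = 7 mm, Ī = 45 733 mm⁴.
Web: 10 × 190, A = 1 900 mm², y = 109 mm, Ī = 5 715 833 mm⁴.
Top flange: 200 × 14, A = 2 800 mm², y = 211 mm, Ī = 45 733 mm⁴.
Hole (subtracted): ⌀6, A = 28.274 mm², y = 7 mm, Ī = 63.617 mm⁴.
Centroid: ȳ = ΣA·y / ΣA = 109.39 mm.
Transfer each piece to the horizontal axis through the centroid using Ī + A·d² with d = y − 109.39:
  bottom flange: d = -102.39 mm → contributes +29 397 826 mm⁴
  web: d = -0.38599 mm → contributes +5 716 116 mm⁴
  top flange: d = 101.61 mm → contributes +28 956 875 mm⁴
  hole: d = -102.39 mm → contributes −296 460 mm⁴
Total I = 63 774 357 mm⁴.

I_x ≈ 6.38 × 10⁷ mm⁴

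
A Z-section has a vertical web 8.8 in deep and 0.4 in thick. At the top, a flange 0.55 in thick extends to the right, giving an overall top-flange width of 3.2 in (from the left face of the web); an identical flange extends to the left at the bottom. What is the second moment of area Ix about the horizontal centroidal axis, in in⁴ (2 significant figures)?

Ix ≈ 75 in⁴

Treat the section as a set of non-overlapping primitives; coordinates are from the bounding-box lower-left.
Web: 0.4 × 8.8, A = 3.52 in², y = 4.4 in, Ī = 22.72 in⁴.
Top flange (beyond web): 2.8 × 0.55, A = 1.54 in², y = 8.525 in, Ī = 0.03882 in⁴.
Bottom flange (beyond web): 2.8 × 0.55, A = 1.54 in², y = 0.275 in, Ī = 0.03882 in⁴.
Centroid: ȳ = ΣA·y / ΣA = 4.4 in.
Transfer each piece to the horizontal centroidal axis using Ī + A·d² with d = y − 4.4:
  web: d = 0 in → contributes +22.72 in⁴
  top flange (beyond web): d = 4.125 in → contributes +26.24 in⁴
  bottom flange (beyond web): d = -4.125 in → contributes +26.24 in⁴
Total I = 75.2 in⁴.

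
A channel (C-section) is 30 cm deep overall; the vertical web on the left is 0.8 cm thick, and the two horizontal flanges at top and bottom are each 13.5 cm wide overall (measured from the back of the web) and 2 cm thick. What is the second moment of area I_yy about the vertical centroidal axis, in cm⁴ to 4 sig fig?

Treat the section as a set of non-overlapping primitives; coordinates are from the bounding-box lower-left.
Web: 0.8 × 30, A = 24 cm², x = 0.4 cm, Ī = 1.28 cm⁴.
Top flange (beyond web): 12.7 × 2, A = 25.4 cm², x = 7.15 cm, Ī = 341.397 cm⁴.
Bottom flange (beyond web): 12.7 × 2, A = 25.4 cm², x = 7.15 cm, Ī = 341.397 cm⁴.
Centroid: x̄ = ΣA·x / ΣA = 4.98422 cm.
Transfer each piece to the vertical centroidal axis using Ī + A·d² with d = x − 4.98422:
  web: d = -4.58422 cm → contributes +505.643 cm⁴
  top flange (beyond web): d = 2.16578 cm → contributes +460.538 cm⁴
  bottom flange (beyond web): d = 2.16578 cm → contributes +460.538 cm⁴
Total I = 1426.72 cm⁴.

I_yy ≈ 1427 cm⁴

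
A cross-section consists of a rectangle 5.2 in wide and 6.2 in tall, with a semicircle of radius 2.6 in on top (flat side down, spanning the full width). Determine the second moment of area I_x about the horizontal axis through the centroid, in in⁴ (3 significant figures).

I_x ≈ 249 in⁴

Split into non-overlapping primitives; take the origin at the lower-left of the bounding box.
Rectangular body: 5.2 × 6.2, A = 32.24 in², y = 3.1 in, Ī = 103.28 in⁴.
Semicircular cap: semicircle r = 2.6, A = 10.619 in², y = 7.3035 in, Ī = 5.0156 in⁴.
Centroid: ȳ = ΣA·y / ΣA = 4.1414 in.
Transfer each piece to the horizontal axis through the centroid using Ī + A·d² with d = y − 4.1414:
  rectangular body: d = -1.0414 in → contributes +138.24 in⁴
  semicircular cap: d = 3.162 in → contributes +111.18 in⁴
Total I = 249.43 in⁴.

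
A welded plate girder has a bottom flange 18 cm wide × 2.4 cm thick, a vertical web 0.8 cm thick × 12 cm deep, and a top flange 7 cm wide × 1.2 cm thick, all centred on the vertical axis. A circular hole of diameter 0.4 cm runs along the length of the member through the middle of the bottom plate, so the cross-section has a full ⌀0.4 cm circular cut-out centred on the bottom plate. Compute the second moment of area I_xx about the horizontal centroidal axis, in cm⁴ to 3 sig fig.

I_xx ≈ 1670 cm⁴

Split into non-overlapping primitives; take the origin at the lower-left of the bounding box.
Bottom plate: 18 × 2.4, A = 43.2 cm², y = 1.2 cm, Ī = 20.736 cm⁴.
Web plate: 0.8 × 12, A = 9.6 cm², y = 8.4 cm, Ī = 115.2 cm⁴.
Top plate: 7 × 1.2, A = 8.4 cm², y = 15 cm, Ī = 1.008 cm⁴.
Hole (subtracted): ⌀0.4, A = 0.12566 cm², y = 1.2 cm, Ī = 0.0012566 cm⁴.
Centroid: ȳ = ΣA·y / ΣA = 4.2298 cm.
Transfer each piece to the horizontal centroidal axis using Ī + A·d² with d = y − 4.2298:
  bottom plate: d = -3.0298 cm → contributes +417.29 cm⁴
  web plate: d = 4.1702 cm → contributes +282.15 cm⁴
  top plate: d = 10.77 cm → contributes +975.39 cm⁴
  hole: d = -3.0298 cm → contributes −1.1548 cm⁴
Total I = 1673.7 cm⁴.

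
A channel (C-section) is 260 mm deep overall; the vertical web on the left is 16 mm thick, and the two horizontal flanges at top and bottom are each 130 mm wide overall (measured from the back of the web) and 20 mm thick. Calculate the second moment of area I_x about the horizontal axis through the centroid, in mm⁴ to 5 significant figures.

I_x ≈ 8.9251 × 10⁷ mm⁴

Break the section into simple shapes (no overlaps), measuring from the bottom-left corner of the bounding box.
Web: 16 × 260, A = 4 160 mm², y = 130 mm, Ī = 23 434 667 mm⁴.
Top flange (beyond web): 114 × 20, A = 2 280 mm², y = 250 mm, Ī = 76 000 mm⁴.
Bottom flange (beyond web): 114 × 20, A = 2 280 mm², y = 10 mm, Ī = 76 000 mm⁴.
By symmetry the centroid is at mid-height, ȳ = 130 mm.
Transfer each piece to the horizontal axis through the centroid using Ī + A·d² with d = y − 130:
  web: d = 0 mm → contributes +23 434 667 mm⁴
  top flange (beyond web): d = 120 mm → contributes +32 908 000 mm⁴
  bottom flange (beyond web): d = -120 mm → contributes +32 908 000 mm⁴
Total I = 89 250 667 mm⁴.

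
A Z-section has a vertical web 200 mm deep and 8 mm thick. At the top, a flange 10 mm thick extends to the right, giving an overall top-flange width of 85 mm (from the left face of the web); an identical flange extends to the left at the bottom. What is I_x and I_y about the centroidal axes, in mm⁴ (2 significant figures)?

Split into non-overlapping primitives; take the origin at the lower-left of the bounding box.
Web: 8 × 200, A = 1 600 mm², y = 100 mm, Ī = 5 333 333 mm⁴.
Top flange (beyond web): 77 × 10, A = 770 mm², y = 195 mm, Ī = 6 417 mm⁴.
Bottom flange (beyond web): 77 × 10, A = 770 mm², y = 5 mm, Ī = 6 417 mm⁴.
Centroid: ȳ = ΣA·y / ΣA = 100 mm.
Transfer each piece to the centroidal x-axis using Ī + A·d² with d = y − 100:
  web: d = 0 mm → contributes +5 333 333 mm⁴
  top flange (beyond web): d = 95 mm → contributes +6 955 667 mm⁴
  bottom flange (beyond web): d = -95 mm → contributes +6 955 667 mm⁴
Total I = 19 244 667 mm⁴.
For the y-axis: x̄ = 81 mm.
Repeating about the centroidal y-axis gives I_y = 3 551 047 mm⁴.

I_x ≈ 1.9 × 10⁷ mm⁴, I_y ≈ 3.6 × 10⁶ mm⁴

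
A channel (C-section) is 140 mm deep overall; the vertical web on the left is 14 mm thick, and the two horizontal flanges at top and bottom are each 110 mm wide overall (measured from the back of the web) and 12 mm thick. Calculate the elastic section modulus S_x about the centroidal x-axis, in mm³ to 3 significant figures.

Split into non-overlapping primitives; take the origin at the lower-left of the bounding box.
Web: 14 × 140, A = 1 960 mm², y = 70 mm, Ī = 3 201 333 mm⁴.
Top flange (beyond web): 96 × 12, A = 1 152 mm², y = 134 mm, Ī = 13 824 mm⁴.
Bottom flange (beyond web): 96 × 12, A = 1 152 mm², y = 6 mm, Ī = 13 824 mm⁴.
By symmetry the centroid is at mid-height, ȳ = 70 mm.
Transfer each piece to the centroidal x-axis using Ī + A·d² with d = y − 70:
  web: d = 0 mm → contributes +3 201 333 mm⁴
  top flange (beyond web): d = 64 mm → contributes +4 732 416 mm⁴
  bottom flange (beyond web): d = -64 mm → contributes +4 732 416 mm⁴
Total I = 12 666 165 mm⁴.
Extreme fibre distance c = 70 mm; S = I/c = 180 945 mm³.

S_x ≈ 1.81 × 10⁵ mm³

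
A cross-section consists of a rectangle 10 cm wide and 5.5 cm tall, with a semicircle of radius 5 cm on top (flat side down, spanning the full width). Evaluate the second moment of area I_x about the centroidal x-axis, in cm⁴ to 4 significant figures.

I_x ≈ 751.1 cm⁴

Break the section into simple shapes (no overlaps), measuring from the bottom-left corner of the bounding box.
Rectangular body: 10 × 5.5, A = 55 cm², y = 2.75 cm, Ī = 138.646 cm⁴.
Semicircular cap: semicircle r = 5, A = 39.2699 cm², y = 7.62207 cm, Ī = 68.5981 cm⁴.
Centroid: ȳ = ΣA·y / ΣA = 4.77955 cm.
Transfer each piece to the centroidal x-axis using Ī + A·d² with d = y − 4.77955:
  rectangular body: d = -2.02955 cm → contributes +365.195 cm⁴
  semicircular cap: d = 2.84251 cm → contributes +385.895 cm⁴
Total I = 751.09 cm⁴.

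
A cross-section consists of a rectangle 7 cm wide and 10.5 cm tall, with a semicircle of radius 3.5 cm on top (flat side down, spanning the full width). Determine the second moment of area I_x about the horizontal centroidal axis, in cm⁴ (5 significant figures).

Decompose the section into non-overlapping parts with the origin at the bottom-left of its bounding rectangle.
Rectangular body: 7 × 10.5, A = 73.5 cm², y = 5.25 cm, Ī = 675.2813 cm⁴.
Semicircular cap: semicircle r = 3.5, A = 19.24226 cm², y = 11.98545 cm, Ī = 16.4704 cm⁴.
Centroid: ȳ = ΣA·y / ΣA = 6.647477 cm.
Transfer each piece to the horizontal centroidal axis using Ī + A·d² with d = y − 6.647477:
  rectangular body: d = -1.397477 cm → contributes +818.8225 cm⁴
  semicircular cap: d = 5.337969 cm → contributes +564.7576 cm⁴
Total I = 1383.58 cm⁴.

I_x ≈ 1383.6 cm⁴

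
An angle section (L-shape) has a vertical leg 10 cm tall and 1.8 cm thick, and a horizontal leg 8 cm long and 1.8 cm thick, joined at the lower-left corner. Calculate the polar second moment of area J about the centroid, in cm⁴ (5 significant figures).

J ≈ 419.65 cm⁴

Treat the section as a set of non-overlapping primitives; coordinates are from the bounding-box lower-left.
Vertical leg: 1.8 × 10, A = 18 cm², y = 5 cm, Ī = 150 cm⁴.
Horizontal leg (remainder): 6.2 × 1.8, A = 11.16 cm², y = 0.9 cm, Ī = 3.0132 cm⁴.
Centroid: ȳ = ΣA·y / ΣA = 3.430864 cm.
Transfer each piece to the centroidal x-axis using Ī + A·d² with d = y − 3.430864:
  vertical leg: d = 1.569136 cm → contributes +194.3194 cm⁴
  horizontal leg (remainder): d = -2.530864 cm → contributes +74.49605 cm⁴
Total I = 268.8154 cm⁴.
For the y-axis: x̄ = 2.430864 cm.
Repeating about the centroidal y-axis gives I_y = 150.8314 cm⁴.
Polar second moment: J = I_x + I_y = 419.6468 cm⁴.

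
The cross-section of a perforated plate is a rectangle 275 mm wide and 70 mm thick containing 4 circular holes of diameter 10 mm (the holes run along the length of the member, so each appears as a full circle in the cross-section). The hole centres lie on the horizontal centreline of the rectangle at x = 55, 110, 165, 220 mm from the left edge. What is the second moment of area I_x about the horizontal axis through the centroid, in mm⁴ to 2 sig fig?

Treat the section as a set of non-overlapping primitives; coordinates are from the bounding-box lower-left.
Plate: 275 × 70, A = 19 250 mm², y = 35 mm, Ī = 7 860 417 mm⁴.
Hole 1 (subtracted): ⌀10, A = 78.54 mm², y = 35 mm, Ī = 490.9 mm⁴.
Hole 2 (subtracted): ⌀10, A = 78.54 mm², y = 35 mm, Ī = 490.9 mm⁴.
Hole 3 (subtracted): ⌀10, A = 78.54 mm², y = 35 mm, Ī = 490.9 mm⁴.
Hole 4 (subtracted): ⌀10, A = 78.54 mm², y = 35 mm, Ī = 490.9 mm⁴.
By symmetry the centroid is at mid-height, ȳ = 35 mm.
All pieces are centred on the horizontal axis through the centroid, so I = ΣĪ (holes subtracted) = 7 858 453 mm⁴.

I_x ≈ 7.9 × 10⁶ mm⁴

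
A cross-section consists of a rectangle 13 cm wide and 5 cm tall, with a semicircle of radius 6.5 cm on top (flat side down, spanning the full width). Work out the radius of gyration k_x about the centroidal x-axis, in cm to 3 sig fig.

Decompose the section into non-overlapping parts with the origin at the bottom-left of its bounding rectangle.
Rectangular body: 13 × 5, A = 65 cm², y = 2.5 cm, Ī = 135.42 cm⁴.
Semicircular cap: semicircle r = 6.5, A = 66.366 cm², y = 7.7587 cm, Ī = 195.92 cm⁴.
Centroid: ȳ = ΣA·y / ΣA = 5.1567 cm.
Transfer each piece to the centroidal x-axis using Ī + A·d² with d = y − 5.1567:
  rectangular body: d = -2.6567 cm → contributes +594.19 cm⁴
  semicircular cap: d = 2.602 cm → contributes +645.25 cm⁴
Total I = 1239.4 cm⁴.
Radius of gyration: k = √(I/A) = √(1239.4 / 131.37) = 3.0716 cm.

k_x ≈ 3.07 cm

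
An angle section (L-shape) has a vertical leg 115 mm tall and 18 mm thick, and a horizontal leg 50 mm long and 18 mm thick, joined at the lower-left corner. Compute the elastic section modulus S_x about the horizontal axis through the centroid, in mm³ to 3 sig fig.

Decompose the section into non-overlapping parts with the origin at the bottom-left of its bounding rectangle.
Vertical leg: 18 × 115, A = 2 070 mm², y = 57.5 mm, Ī = 2 281 313 mm⁴.
Horizontal leg (remainder): 32 × 18, A = 576 mm², y = 9 mm, Ī = 15 552 mm⁴.
Centroid: ȳ = ΣA·y / ΣA = 46.942 mm.
Transfer each piece to the horizontal axis through the centroid using Ī + A·d² with d = y − 46.942:
  vertical leg: d = 10.558 mm → contributes +2 512 050 mm⁴
  horizontal leg (remainder): d = -37.942 mm → contributes +844 767 mm⁴
Total I = 3 356 817 mm⁴.
Extreme fibre distance c = 68.058 mm; S = I/c = 49 323 mm³.

S_x ≈ 4.93 × 10⁴ mm³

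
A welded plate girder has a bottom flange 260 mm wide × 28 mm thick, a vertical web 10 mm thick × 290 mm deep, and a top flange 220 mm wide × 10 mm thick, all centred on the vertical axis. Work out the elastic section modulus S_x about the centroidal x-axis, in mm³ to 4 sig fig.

S_x ≈ 8.973 × 10⁵ mm³

Split into non-overlapping primitives; take the origin at the lower-left of the bounding box.
Bottom plate: 260 × 28, A = 7 280 mm², y = 14 mm, Ī = 475 627 mm⁴.
Web plate: 10 × 290, A = 2 900 mm², y = 173 mm, Ī = 20 324 167 mm⁴.
Top plate: 220 × 10, A = 2 200 mm², y = 323 mm, Ī = 18333.3 mm⁴.
Centroid: ȳ = ΣA·y / ΣA = 106.157 mm.
Transfer each piece to the centroidal x-axis using Ī + A·d² with d = y − 106.157:
  bottom plate: d = -92.1567 mm → contributes +62 303 634 mm⁴
  web plate: d = 66.8433 mm → contributes +33 281 443 mm⁴
  top plate: d = 216.843 mm → contributes +103 464 566 mm⁴
Total I = 199 049 643 mm⁴.
Extreme fibre distance c = 221.843 mm; S = I/c = 897 253 mm³.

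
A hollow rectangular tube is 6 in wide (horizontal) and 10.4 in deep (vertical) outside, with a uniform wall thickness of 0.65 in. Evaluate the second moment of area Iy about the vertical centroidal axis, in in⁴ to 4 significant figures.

Treat the section as a set of non-overlapping primitives; coordinates are from the bounding-box lower-left.
Outer rectangle: 6 × 10.4, A = 62.4 in², x = 3 in, Ī = 187.2 in⁴.
Inner void (subtracted): 4.7 × 9.1, A = 42.77 in², x = 3 in, Ī = 78.7324 in⁴.
By symmetry the centroid is at mid-width, x̄ = 3 in.
All pieces are centred on the vertical centroidal axis, so I = ΣĪ (holes subtracted) = 108.468 in⁴.

Iy ≈ 108.5 in⁴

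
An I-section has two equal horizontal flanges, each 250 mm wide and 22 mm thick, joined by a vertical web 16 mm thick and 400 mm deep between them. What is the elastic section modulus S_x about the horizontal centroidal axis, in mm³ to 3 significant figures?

Decompose the section into non-overlapping parts with the origin at the bottom-left of its bounding rectangle.
Bottom flange: 250 × 22, A = 5 500 mm², y = 11 mm, Ī = 221 833 mm⁴.
Web: 16 × 400, A = 6 400 mm², y = 222 mm, Ī = 85 333 333 mm⁴.
Top flange: 250 × 22, A = 5 500 mm², y = 433 mm, Ī = 221 833 mm⁴.
By symmetry the centroid is at mid-height, ȳ = 222 mm.
Transfer each piece to the horizontal centroidal axis using Ī + A·d² with d = y − 222:
  bottom flange: d = -211 mm → contributes +245 087 333 mm⁴
  web: d = 0 mm → contributes +85 333 333 mm⁴
  top flange: d = 211 mm → contributes +245 087 333 mm⁴
Total I = 575 508 000 mm⁴.
Extreme fibre distance c = 222 mm; S = I/c = 2 592 378 mm³.

S_x ≈ 2.59 × 10⁶ mm³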